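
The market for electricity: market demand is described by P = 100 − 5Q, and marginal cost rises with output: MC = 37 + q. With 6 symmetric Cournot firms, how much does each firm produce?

Cournot with 6 identical firms: the symmetric best-response condition is 100 − 35q = 37 + q. Each firm produces q = 1.75, total output Q = 10.5, price P = 47.5.

q_i = 1.75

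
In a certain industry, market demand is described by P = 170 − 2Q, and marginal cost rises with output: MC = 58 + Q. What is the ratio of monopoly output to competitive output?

Q_m/Q_c = 0.6

Monopoly sets MR = MC: 170 − 4Q = 58 + Q ⇒ Q = 22.4, P = 170 − 2·22.4 = 125.2.
Under competition P = MC: 170 − 2Q = 58 + Q ⇒ Q = 112/3, P = 286/3.
Ratio Q_m/Q_c = 22.4/(112/3) = 0.6.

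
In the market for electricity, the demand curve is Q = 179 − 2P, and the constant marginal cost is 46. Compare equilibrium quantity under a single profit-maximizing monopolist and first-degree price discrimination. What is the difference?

Inverting demand: P = 89.5 − 0.5Q.
A monopolist chooses Q where MR = MC. MR = 89.5 − Q; setting this equal to 46 gives Q = 43.5 and P = 67.75.
Under first-degree price discrimination the firm charges each unit its demand price and produces up to where P = MC, i.e. Q = 87. Consumer surplus is zero; producer surplus equals total surplus.
Change in equilibrium quantity: 87 − 43.5 = 43.5.

Equilibrium quantity rises by 43.5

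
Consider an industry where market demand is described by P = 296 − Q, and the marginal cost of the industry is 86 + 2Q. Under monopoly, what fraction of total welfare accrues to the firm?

The monopolist equates marginal revenue to marginal cost: 296 − 2Q = 86 + 2Q, so Q = 52.5. From demand, P = 243.5.
CS = ½·(296 − 243.5)·52.5 = 1378.125.
PS = P·Q − VC(Q) = 243.5·52.5 − (86·52.5 + ½·2·52.5²) = 5512.5.
Share captured = PS/TS = 5512.5/6890.625 = 0.8.

PS/TS = 0.8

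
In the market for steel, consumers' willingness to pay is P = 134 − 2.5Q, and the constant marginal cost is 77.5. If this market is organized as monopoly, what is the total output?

Q = 11.3

Monopoly sets MR = MC: 134 − 5Q = 77.5 ⇒ Q = 11.3, P = 134 − 2.5·11.3 = 105.75.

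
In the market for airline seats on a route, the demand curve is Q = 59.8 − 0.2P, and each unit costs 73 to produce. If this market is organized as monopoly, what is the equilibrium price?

Inverting demand: P = 299 − 5Q.
Monopoly sets MR = MC: 299 − 10Q = 73 ⇒ Q = 22.6, P = 299 − 5·22.6 = 186.

P = 186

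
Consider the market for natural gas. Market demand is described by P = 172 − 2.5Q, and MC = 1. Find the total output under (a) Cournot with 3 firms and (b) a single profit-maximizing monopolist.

Cournot: Q = 51.3; Monopoly: Q = 34.2

In a 3-firm Cournot equilibrium, symmetry and the first-order condition give q = (172 − 1)/(10) = 17.1. So Q = 51.3 and P = 43.75.
Monopoly sets MR = MC: 172 − 5Q = 1 ⇒ Q = 34.2, P = 172 − 2.5·34.2 = 86.5.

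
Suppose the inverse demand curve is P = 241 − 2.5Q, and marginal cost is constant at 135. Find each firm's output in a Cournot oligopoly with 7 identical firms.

q_i = 5.3

In a 7-firm Cournot equilibrium, symmetry and the first-order condition give q = (241 − 135)/(20) = 5.3. So Q = 37.1 and P = 148.25.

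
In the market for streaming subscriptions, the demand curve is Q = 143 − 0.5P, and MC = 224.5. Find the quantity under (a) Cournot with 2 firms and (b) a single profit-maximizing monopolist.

Cournot: Q = 20.5; Monopoly: Q = 15.375

Inverting demand: P = 286 − 2Q.
Cournot with 2 identical firms: the symmetric best-response condition is 286 − 6q = 224.5. Each firm produces q = 10.25, total output Q = 20.5, price P = 245.
Monopoly sets MR = MC: 286 − 4Q = 224.5 ⇒ Q = 15.375, P = 286 − 2·15.375 = 255.25.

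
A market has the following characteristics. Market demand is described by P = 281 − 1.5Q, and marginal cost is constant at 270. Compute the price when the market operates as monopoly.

P = 275.5

A monopolist chooses Q where MR = MC. MR = 281 − 3Q; setting this equal to 270 gives Q = 11/3 and P = 275.5.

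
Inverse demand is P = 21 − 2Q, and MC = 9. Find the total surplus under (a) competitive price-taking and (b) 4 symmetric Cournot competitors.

Competition: TS = 36; Cournot: TS = 34.56

Perfect competition: P = MC = 9, so 21 − 2Q = 9 and Q = 6.
CS = ½·(21 − 9)·6 = 36; PS = (9 − 9)·6 = 0; TS = 36.
With 4 symmetric Cournot firms, each firm's FOC gives 21 − 10q = 9, so q = 1.2, Q = 4·1.2 = 4.8, and P = 11.4.
CS = ½·(21 − 11.4)·4.8 = 23.04; PS = (11.4 − 9)·4.8 = 11.52; TS = 34.56.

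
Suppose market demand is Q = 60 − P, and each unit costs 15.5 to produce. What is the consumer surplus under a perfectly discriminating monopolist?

Inverting demand: P = 60 − Q.
With perfect price discrimination, output is the efficient level Q = 44.5 (where demand meets MC), but every buyer pays their willingness to pay: CS = 0 and PS = total surplus.
CS = 0.

CS = 0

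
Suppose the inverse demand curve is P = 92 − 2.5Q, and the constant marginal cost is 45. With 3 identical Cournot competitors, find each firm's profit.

With 3 symmetric Cournot firms, each firm's FOC gives 92 − 10q = 45, so q = 4.7, Q = 3·4.7 = 14.1, and P = 56.75.
Each firm's profit = (56.75 − 45)·4.7 = 55.225.

π_i = 55.225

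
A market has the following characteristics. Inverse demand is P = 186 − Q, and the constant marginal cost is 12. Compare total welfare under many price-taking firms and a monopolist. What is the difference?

TS falls by 3784.5

Competitive firms price at marginal cost: P = 12, giving Q = 174.
CS = ½·(186 − 12)·174 = 15138; PS = (12 − 12)·174 = 0; TS = 15138.
The monopolist equates marginal revenue to marginal cost: 186 − 2Q = 12, so Q = 87. From demand, P = 99.
CS = ½·(186 − 99)·87 = 3784.5; PS = (99 − 12)·87 = 7569; TS = 11353.5.
Change in total welfare: 11353.5 − 15138 = −3784.5.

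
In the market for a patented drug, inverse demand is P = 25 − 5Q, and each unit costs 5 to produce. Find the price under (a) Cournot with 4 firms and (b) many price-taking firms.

Cournot: P = 9; Competition: P = 5

In a 4-firm Cournot equilibrium, symmetry and the first-order condition give q = (25 − 5)/(25) = 0.8. So Q = 3.2 and P = 9.
Competitive firms price at marginal cost: P = 5, giving Q = 4.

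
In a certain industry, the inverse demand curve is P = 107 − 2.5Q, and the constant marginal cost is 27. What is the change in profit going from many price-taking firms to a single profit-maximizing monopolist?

Profit rises by 640

Perfect competition: P = MC = 27, so 107 − 2.5Q = 27 and Q = 32.
Profit = (27 − 27)·32 = 0.
The monopolist equates marginal revenue to marginal cost: 107 − 5Q = 27, so Q = 16. From demand, P = 67.
Profit = (67 − 27)·16 = 640.
Change in profit: 640 − 0 = 640.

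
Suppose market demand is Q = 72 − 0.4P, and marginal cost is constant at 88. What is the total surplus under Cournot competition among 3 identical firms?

Inverting demand: P = 180 − 2.5Q.
In a 3-firm Cournot equilibrium, symmetry and the first-order condition give q = (180 − 88)/(10) = 9.2. So Q = 27.6 and P = 111.
CS = ½·(180 − 111)·27.6 = 952.2; PS = (111 − 88)·27.6 = 634.8; TS = 1587.

TS = 1587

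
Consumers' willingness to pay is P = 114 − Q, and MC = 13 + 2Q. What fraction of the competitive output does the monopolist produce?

Q_m/Q_c = 0.75

Monopoly sets MR = MC: 114 − 2Q = 13 + 2Q ⇒ Q = 25.25, P = 114 − 25.25 = 88.75.
Under competition P = MC: 114 − Q = 13 + 2Q ⇒ Q = 101/3, P = 241/3.
Ratio Q_m/Q_c = 25.25/(101/3) = 0.75.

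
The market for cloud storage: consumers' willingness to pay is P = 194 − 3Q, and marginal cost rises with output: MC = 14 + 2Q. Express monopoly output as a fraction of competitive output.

Q_m/Q_c = 0.625

The monopolist equates marginal revenue to marginal cost: 194 − 6Q = 14 + 2Q, so Q = 22.5. From demand, P = 126.5.
Under competition P = MC: 194 − 3Q = 14 + 2Q ⇒ Q = 36, P = 86.
Ratio Q_m/Q_c = 22.5/36 = 0.625.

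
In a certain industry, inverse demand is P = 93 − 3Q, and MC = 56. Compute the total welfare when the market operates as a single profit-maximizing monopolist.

TS = 171.125

A monopolist chooses Q where MR = MC. MR = 93 − 6Q; setting this equal to 56 gives Q = 37/6 and P = 74.5.
CS = ½·(93 − 74.5)·37/6 = 1369/24; PS = (74.5 − 56)·37/6 = 1369/12; TS = 171.125.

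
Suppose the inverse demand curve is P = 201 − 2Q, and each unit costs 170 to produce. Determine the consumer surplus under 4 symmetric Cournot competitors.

CS = 153.76

With 4 symmetric Cournot firms, each firm's FOC gives 201 − 10q = 170, so q = 3.1, Q = 4·3.1 = 12.4, and P = 176.2.
CS = ½·(201 − 176.2)·12.4 = 153.76.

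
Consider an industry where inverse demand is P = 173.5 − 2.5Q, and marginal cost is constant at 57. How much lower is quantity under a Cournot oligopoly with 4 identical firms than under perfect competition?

Quantity falls by 9.32

Under competition P = MC = 57, so Q = (173.5 − 57)/2.5 = 46.6.
With 4 symmetric Cournot firms, each firm's FOC gives 173.5 − 12.5q = 57, so q = 9.32, Q = 4·9.32 = 37.28, and P = 80.3.
Change in quantity: 37.28 − 46.6 = −9.32.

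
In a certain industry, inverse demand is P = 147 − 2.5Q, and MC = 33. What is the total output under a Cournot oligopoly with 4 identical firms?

Q = 36.48

With 4 symmetric Cournot firms, each firm's FOC gives 147 − 12.5q = 33, so q = 9.12, Q = 4·9.12 = 36.48, and P = 55.8.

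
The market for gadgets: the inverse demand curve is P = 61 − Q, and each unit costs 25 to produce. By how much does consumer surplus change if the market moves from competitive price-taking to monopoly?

Perfect competition: P = MC = 25, so 61 − Q = 25 and Q = 36.
CS = ½·(61 − 25)·36 = 648.
A monopolist chooses Q where MR = MC. MR = 61 − 2Q; setting this equal to 25 gives Q = 18 and P = 43.
CS = ½·(61 − 43)·18 = 162.
Change in consumer surplus: 162 − 648 = −486.

Consumer surplus falls by 486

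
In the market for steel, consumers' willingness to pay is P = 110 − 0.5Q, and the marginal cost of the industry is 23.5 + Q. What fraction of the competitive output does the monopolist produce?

Q_m/Q_c = 0.75

A monopolist chooses Q where MR = MC. MR = 110 − Q; setting this equal to 23.5 + Q gives Q = 43.25 and P = 88.375.
Competitive equilibrium sets price equal to marginal cost: 110 − 0.5Q = 23.5 + Q, so Q = 173/3 and P = 487/6.
Ratio Q_m/Q_c = 43.25/(173/3) = 0.75.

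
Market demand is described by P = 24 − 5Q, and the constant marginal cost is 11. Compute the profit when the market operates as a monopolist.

A monopolist chooses Q where MR = MC. MR = 24 − 10Q; setting this equal to 11 gives Q = 1.3 and P = 17.5.
Profit = (17.5 − 11)·1.3 = 8.45.

Profit = 8.45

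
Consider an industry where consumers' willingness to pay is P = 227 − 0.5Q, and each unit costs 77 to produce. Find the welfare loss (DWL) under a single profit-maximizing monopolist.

DWL = 5625

Competitive firms price at marginal cost: P = 77, giving Q = 300.
Monopoly sets MR = MC: 227 − Q = 77 ⇒ Q = 150, P = 227 − 0.5·150 = 152.
DWL is the triangle between Q = 150 and Q = 300: ½·(300 − 150)·(152 − 77) = 5625.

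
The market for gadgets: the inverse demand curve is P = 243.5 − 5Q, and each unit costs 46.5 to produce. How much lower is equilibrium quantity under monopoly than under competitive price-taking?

Q falls by 19.7

Perfect competition: P = MC = 46.5, so 243.5 − 5Q = 46.5 and Q = 39.4.
A monopolist chooses Q where MR = MC. MR = 243.5 − 10Q; setting this equal to 46.5 gives Q = 19.7 and P = 145.
Change in equilibrium quantity: 19.7 − 39.4 = −19.7.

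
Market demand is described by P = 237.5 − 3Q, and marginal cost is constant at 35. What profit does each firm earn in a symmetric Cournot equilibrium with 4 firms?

In a 4-firm Cournot equilibrium, symmetry and the first-order condition give q = (237.5 − 35)/(15) = 13.5. So Q = 54 and P = 75.5.
Each firm's profit = (75.5 − 35)·13.5 = 546.75.

π_i = 546.75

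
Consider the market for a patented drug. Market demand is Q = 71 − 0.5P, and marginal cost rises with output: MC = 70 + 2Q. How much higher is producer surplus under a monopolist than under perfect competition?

Inverting demand: P = 142 − 2Q.
Competitive equilibrium sets price equal to marginal cost: 142 − 2Q = 70 + 2Q, so Q = 18 and P = 106.
PS = P·Q − VC(Q) = 106·18 − (70·18 + ½·2·18²) = 324.
The monopolist equates marginal revenue to marginal cost: 142 − 4Q = 70 + 2Q, so Q = 12. From demand, P = 118.
PS = P·Q − VC(Q) = 118·12 − (70·12 + ½·2·12²) = 432.
Change in producer surplus: 432 − 324 = 108.

Producer surplus rises by 108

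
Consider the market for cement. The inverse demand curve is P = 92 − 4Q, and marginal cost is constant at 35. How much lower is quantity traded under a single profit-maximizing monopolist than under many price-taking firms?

Under competition P = MC = 35, so Q = (92 − 35)/4 = 14.25.
A monopolist chooses Q where MR = MC. MR = 92 − 8Q; setting this equal to 35 gives Q = 7.125 and P = 63.5.
Change in quantity traded: 7.125 − 14.25 = −7.125.

Q falls by 7.125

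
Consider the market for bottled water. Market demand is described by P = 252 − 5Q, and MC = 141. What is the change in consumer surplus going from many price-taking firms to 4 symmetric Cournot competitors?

Under competition P = MC = 141, so Q = (252 − 141)/5 = 22.2.
CS = ½·(252 − 141)·22.2 = 1232.1.
With 4 symmetric Cournot firms, each firm's FOC gives 252 − 25q = 141, so q = 4.44, Q = 4·4.44 = 17.76, and P = 163.2.
CS = ½·(252 − 163.2)·17.76 = 788.544.
Change in consumer surplus: 788.544 − 1232.1 = −443.556.

CS falls by 443.556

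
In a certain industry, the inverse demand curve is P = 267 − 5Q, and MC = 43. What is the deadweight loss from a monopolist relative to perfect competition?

DWL = 1254.4

Under competition P = MC = 43, so Q = (267 − 43)/5 = 44.8.
A monopolist chooses Q where MR = MC. MR = 267 − 10Q; setting this equal to 43 gives Q = 22.4 and P = 155.
DWL is the triangle between Q = 22.4 and Q = 44.8: ½·(44.8 − 22.4)·(155 − 43) = 1254.4.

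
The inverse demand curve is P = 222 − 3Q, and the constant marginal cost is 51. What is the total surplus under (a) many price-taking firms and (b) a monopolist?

Perfect competition: P = MC = 51, so 222 − 3Q = 51 and Q = 57.
CS = ½·(222 − 51)·57 = 4873.5; PS = (51 − 51)·57 = 0; TS = 4873.5.
A monopolist chooses Q where MR = MC. MR = 222 − 6Q; setting this equal to 51 gives Q = 28.5 and P = 136.5.
CS = ½·(222 − 136.5)·28.5 = 1218.375; PS = (136.5 − 51)·28.5 = 2436.75; TS = 3655.125.

Competition: TS = 4873.5; Monopoly: TS = 3655.125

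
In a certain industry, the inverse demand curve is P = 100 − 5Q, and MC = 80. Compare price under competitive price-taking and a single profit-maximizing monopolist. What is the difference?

Perfect competition: P = MC = 80, so 100 − 5Q = 80 and Q = 4.
The monopolist equates marginal revenue to marginal cost: 100 − 10Q = 80, so Q = 2. From demand, P = 90.
Change in price: 90 − 80 = 10.

P rises by 10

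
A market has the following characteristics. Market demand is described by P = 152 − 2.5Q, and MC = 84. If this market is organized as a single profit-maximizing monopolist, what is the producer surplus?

The monopolist equates marginal revenue to marginal cost: 152 − 5Q = 84, so Q = 13.6. From demand, P = 118.
PS = (118 − 84)·13.6 = 462.4.

PS = 462.4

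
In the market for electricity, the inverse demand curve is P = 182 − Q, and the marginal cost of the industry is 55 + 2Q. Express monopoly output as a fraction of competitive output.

Q_m/Q_c = 0.75

A monopolist chooses Q where MR = MC. MR = 182 − 2Q; setting this equal to 55 + 2Q gives Q = 31.75 and P = 150.25.
Under competition P = MC: 182 − Q = 55 + 2Q ⇒ Q = 127/3, P = 419/3.
Ratio Q_m/Q_c = 31.75/(127/3) = 0.75.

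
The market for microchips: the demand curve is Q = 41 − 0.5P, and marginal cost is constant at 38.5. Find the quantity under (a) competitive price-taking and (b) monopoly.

Inverting demand: P = 82 − 2Q.
Perfect competition: P = MC = 38.5, so 82 − 2Q = 38.5 and Q = 21.75.
Monopoly sets MR = MC: 82 − 4Q = 38.5 ⇒ Q = 10.875, P = 82 − 2·10.875 = 60.25.

Competition: Q = 21.75; Monopoly: Q = 10.875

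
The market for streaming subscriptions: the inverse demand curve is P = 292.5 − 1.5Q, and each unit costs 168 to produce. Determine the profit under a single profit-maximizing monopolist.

Monopoly sets MR = MC: 292.5 − 3Q = 168 ⇒ Q = 41.5, P = 292.5 − 1.5·41.5 = 230.25.
Profit = (230.25 − 168)·41.5 = 2583.375.

Profit = 2583.375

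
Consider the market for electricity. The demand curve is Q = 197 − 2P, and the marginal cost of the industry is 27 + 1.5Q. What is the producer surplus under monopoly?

Inverting demand: P = 98.5 − 0.5Q.
Monopoly sets MR = MC: 98.5 − Q = 27 + 1.5Q ⇒ Q = 28.6, P = 98.5 − 0.5·28.6 = 84.2.
PS = P·Q − VC(Q) = 84.2·28.6 − (27·28.6 + ½·1.5·28.6²) = 1022.45.

PS = 1022.45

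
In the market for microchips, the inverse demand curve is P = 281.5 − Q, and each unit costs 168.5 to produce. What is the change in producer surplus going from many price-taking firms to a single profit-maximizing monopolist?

PS rises by 3192.25

Under competition P = MC = 168.5, so Q = (281.5 − 168.5)/1 = 113.
PS = (168.5 − 168.5)·113 = 0.
Monopoly sets MR = MC: 281.5 − 2Q = 168.5 ⇒ Q = 56.5, P = 281.5 − 56.5 = 225.
PS = (225 − 168.5)·56.5 = 3192.25.
Change in producer surplus: 3192.25 − 0 = 3192.25.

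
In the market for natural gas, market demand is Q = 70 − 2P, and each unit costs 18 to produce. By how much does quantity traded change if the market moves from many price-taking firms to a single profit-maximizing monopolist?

Quantity traded falls by 17

Inverting demand: P = 35 − 0.5Q.
Competitive firms price at marginal cost: P = 18, giving Q = 34.
A monopolist chooses Q where MR = MC. MR = 35 − Q; setting this equal to 18 gives Q = 17 and P = 26.5.
Change in quantity traded: 17 − 34 = −17.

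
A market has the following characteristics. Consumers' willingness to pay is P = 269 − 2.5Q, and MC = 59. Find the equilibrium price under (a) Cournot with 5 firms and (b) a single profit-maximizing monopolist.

In a 5-firm Cournot equilibrium, symmetry and the first-order condition give q = (269 − 59)/(15) = 14. So Q = 70 and P = 94.
The monopolist equates marginal revenue to marginal cost: 269 − 5Q = 59, so Q = 42. From demand, P = 164.

Cournot: P = 94; Monopoly: P = 164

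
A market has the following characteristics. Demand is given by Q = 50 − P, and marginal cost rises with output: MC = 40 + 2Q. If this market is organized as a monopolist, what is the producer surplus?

Inverting demand: P = 50 − Q.
Monopoly sets MR = MC: 50 − 2Q = 40 + 2Q ⇒ Q = 2.5, P = 50 − 2.5 = 47.5.
PS = P·Q − VC(Q) = 47.5·2.5 − (40·2.5 + ½·2·2.5²) = 12.5.

PS = 12.5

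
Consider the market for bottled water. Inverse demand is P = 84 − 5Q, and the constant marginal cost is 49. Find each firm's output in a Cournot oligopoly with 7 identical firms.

q_i = 0.875

In a 7-firm Cournot equilibrium, symmetry and the first-order condition give q = (84 − 49)/(40) = 0.875. So Q = 6.125 and P = 53.375.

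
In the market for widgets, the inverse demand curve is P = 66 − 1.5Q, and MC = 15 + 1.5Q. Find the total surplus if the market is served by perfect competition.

Competitive equilibrium sets price equal to marginal cost: 66 − 1.5Q = 15 + 1.5Q, so Q = 17 and P = 40.5.
CS = ½·(66 − 40.5)·17 = 216.75; PS = (40.5·17 − 15·17 − ½·1.5·17²) = 216.75; TS = 433.5.

TS = 433.5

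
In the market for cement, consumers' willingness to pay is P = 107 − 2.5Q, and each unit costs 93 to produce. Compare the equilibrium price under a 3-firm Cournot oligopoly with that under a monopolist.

Cournot: P = 96.5; Monopoly: P = 100

Cournot with 3 identical firms: the symmetric best-response condition is 107 − 10q = 93. Each firm produces q = 1.4, total output Q = 4.2, price P = 96.5.
Monopoly sets MR = MC: 107 − 5Q = 93 ⇒ Q = 2.8, P = 107 − 2.5·2.8 = 100.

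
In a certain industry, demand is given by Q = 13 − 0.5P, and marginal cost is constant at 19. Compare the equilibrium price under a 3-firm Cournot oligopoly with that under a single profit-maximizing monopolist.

Inverting demand: P = 26 − 2Q.
With 3 symmetric Cournot firms, each firm's FOC gives 26 − 8q = 19, so q = 0.875, Q = 3·0.875 = 2.625, and P = 20.75.
A monopolist chooses Q where MR = MC. MR = 26 − 4Q; setting this equal to 19 gives Q = 1.75 and P = 22.5.

Cournot: P = 20.75; Monopoly: P = 22.5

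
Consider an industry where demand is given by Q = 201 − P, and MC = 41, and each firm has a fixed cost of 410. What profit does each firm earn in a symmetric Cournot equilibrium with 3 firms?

π_i = 1190

Inverting demand: P = 201 − Q.
In a 3-firm Cournot equilibrium, symmetry and the first-order condition give q = (201 − 41)/(4) = 40. So Q = 120 and P = 81.
Each firm's profit = (81 − 41)·40 − 410 = 1190.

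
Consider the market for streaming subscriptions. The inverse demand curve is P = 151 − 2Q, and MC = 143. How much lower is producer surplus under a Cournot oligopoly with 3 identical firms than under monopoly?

The monopolist equates marginal revenue to marginal cost: 151 − 4Q = 143, so Q = 2. From demand, P = 147.
PS = (147 − 143)·2 = 8.
In a 3-firm Cournot equilibrium, symmetry and the first-order condition give q = (151 − 143)/(8) = 1. So Q = 3 and P = 145.
PS = (145 − 143)·3 = 6.
Change in producer surplus: 6 − 8 = −2.

Producer surplus falls by 2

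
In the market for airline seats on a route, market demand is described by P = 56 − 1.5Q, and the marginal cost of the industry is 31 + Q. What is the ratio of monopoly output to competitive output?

A monopolist chooses Q where MR = MC. MR = 56 − 3Q; setting this equal to 31 + Q gives Q = 6.25 and P = 46.625.
Competitive equilibrium sets price equal to marginal cost: 56 − 1.5Q = 31 + Q, so Q = 10 and P = 41.
Ratio Q_m/Q_c = 6.25/10 = 0.625.

Q_m/Q_c = 0.625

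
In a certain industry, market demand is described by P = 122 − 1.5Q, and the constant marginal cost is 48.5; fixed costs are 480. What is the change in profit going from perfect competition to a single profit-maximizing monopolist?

π rises by 900.375

Competitive firms price at marginal cost: P = 48.5, giving Q = 49.
Profit = (48.5 − 48.5)·49 − 480 = −480.
Monopoly sets MR = MC: 122 − 3Q = 48.5 ⇒ Q = 24.5, P = 122 − 1.5·24.5 = 85.25.
Profit = (85.25 − 48.5)·24.5 − 480 = 420.375.
Change in profit: 420.375 − −480 = 900.375.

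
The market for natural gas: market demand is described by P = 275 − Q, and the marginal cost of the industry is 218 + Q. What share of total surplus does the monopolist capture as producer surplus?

PS/TS = 0.75

Monopoly sets MR = MC: 275 − 2Q = 218 + Q ⇒ Q = 19, P = 275 − 19 = 256.
CS = ½·(275 − 256)·19 = 180.5.
PS = P·Q − VC(Q) = 256·19 − (218·19 + ½·1·19²) = 541.5.
Share captured = PS/TS = 541.5/722 = 0.75.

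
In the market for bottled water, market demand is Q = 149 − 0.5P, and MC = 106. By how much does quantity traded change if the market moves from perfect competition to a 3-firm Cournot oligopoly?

Q falls by 24

Inverting demand: P = 298 − 2Q.
Under competition P = MC = 106, so Q = (298 − 106)/2 = 96.
In a 3-firm Cournot equilibrium, symmetry and the first-order condition give q = (298 − 106)/(8) = 24. So Q = 72 and P = 154.
Change in quantity traded: 72 − 96 = −24.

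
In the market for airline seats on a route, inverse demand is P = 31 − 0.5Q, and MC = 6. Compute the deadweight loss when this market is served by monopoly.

DWL = 156.25

Perfect competition: P = MC = 6, so 31 − 0.5Q = 6 and Q = 50.
A monopolist chooses Q where MR = MC. MR = 31 − Q; setting this equal to 6 gives Q = 25 and P = 18.5.
DWL is the triangle between Q = 25 and Q = 50: ½·(50 − 25)·(18.5 − 6) = 156.25.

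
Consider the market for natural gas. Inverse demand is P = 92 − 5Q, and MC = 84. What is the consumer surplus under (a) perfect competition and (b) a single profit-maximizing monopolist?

Competition: CS = 6.4; Monopoly: CS = 1.6

Perfect competition: P = MC = 84, so 92 − 5Q = 84 and Q = 1.6.
CS = ½·(92 − 84)·1.6 = 6.4.
The monopolist equates marginal revenue to marginal cost: 92 − 10Q = 84, so Q = 0.8. From demand, P = 88.
CS = ½·(92 − 88)·0.8 = 1.6.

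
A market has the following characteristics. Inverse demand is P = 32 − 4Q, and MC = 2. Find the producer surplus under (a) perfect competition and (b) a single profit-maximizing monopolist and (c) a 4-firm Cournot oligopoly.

Competition: PS = 0; Monopoly: PS = 56.25; Cournot: PS = 36

Competitive firms price at marginal cost: P = 2, giving Q = 7.5.
PS = (2 − 2)·7.5 = 0.
The monopolist equates marginal revenue to marginal cost: 32 − 8Q = 2, so Q = 3.75. From demand, P = 17.
PS = (17 − 2)·3.75 = 56.25.
Cournot with 4 identical firms: the symmetric best-response condition is 32 − 20q = 2. Each firm produces q = 1.5, total output Q = 6, price P = 8.
PS = (8 − 2)·6 = 36.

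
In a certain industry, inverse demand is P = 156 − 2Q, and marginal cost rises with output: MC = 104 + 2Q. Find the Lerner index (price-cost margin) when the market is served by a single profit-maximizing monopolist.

Lerner index = 0.125

The monopolist equates marginal revenue to marginal cost: 156 − 4Q = 104 + 2Q, so Q = 26/3. From demand, P = 416/3.
Lerner index = (P − MC)/P = (416/3 − 364/3)/(416/3) = 0.125.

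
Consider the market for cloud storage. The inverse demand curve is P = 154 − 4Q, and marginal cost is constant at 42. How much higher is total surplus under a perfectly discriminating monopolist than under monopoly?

The monopolist equates marginal revenue to marginal cost: 154 − 8Q = 42, so Q = 14. From demand, P = 98.
CS = ½·(154 − 98)·14 = 392; PS = (98 − 42)·14 = 784; TS = 1176.
Under first-degree price discrimination the firm charges each unit its demand price and produces up to where P = MC, i.e. Q = 28. Consumer surplus is zero; producer surplus equals total surplus.
TS = 1568 (equal to competitive TS).
Change in total surplus: 1568 − 1176 = 392.

TS rises by 392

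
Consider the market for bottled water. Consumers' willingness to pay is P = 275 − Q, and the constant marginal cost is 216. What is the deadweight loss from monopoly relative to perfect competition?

Perfect competition: P = MC = 216, so 275 − Q = 216 and Q = 59.
The monopolist equates marginal revenue to marginal cost: 275 − 2Q = 216, so Q = 29.5. From demand, P = 245.5.
DWL is the triangle between Q = 29.5 and Q = 59: ½·(59 − 29.5)·(245.5 − 216) = 435.125.

DWL = 435.125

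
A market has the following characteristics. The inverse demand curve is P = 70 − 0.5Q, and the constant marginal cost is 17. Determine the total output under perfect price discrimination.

Q = 106

A perfectly discriminating monopolist sells every unit with P(Q) ≥ MC(Q), so output equals the competitive quantity Q = 106. Each buyer pays their reservation price, so CS = 0 and the firm captures all surplus.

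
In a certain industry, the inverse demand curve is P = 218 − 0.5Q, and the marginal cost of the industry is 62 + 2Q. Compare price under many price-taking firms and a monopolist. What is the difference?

Under competition P = MC: 218 − 0.5Q = 62 + 2Q ⇒ Q = 62.4, P = 186.8.
A monopolist chooses Q where MR = MC. MR = 218 − Q; setting this equal to 62 + 2Q gives Q = 52 and P = 192.
Change in price: 192 − 186.8 = 5.2.

Price rises by 5.2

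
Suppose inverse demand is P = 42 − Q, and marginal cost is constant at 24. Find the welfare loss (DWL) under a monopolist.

DWL = 40.5

Perfect competition: P = MC = 24, so 42 − Q = 24 and Q = 18.
The monopolist equates marginal revenue to marginal cost: 42 − 2Q = 24, so Q = 9. From demand, P = 33.
DWL is the triangle between Q = 9 and Q = 18: ½·(18 − 9)·(33 − 24) = 40.5.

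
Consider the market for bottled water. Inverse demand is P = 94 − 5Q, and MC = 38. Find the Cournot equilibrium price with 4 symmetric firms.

P = 49.2

With 4 symmetric Cournot firms, each firm's FOC gives 94 − 25q = 38, so q = 2.24, Q = 4·2.24 = 8.96, and P = 49.2.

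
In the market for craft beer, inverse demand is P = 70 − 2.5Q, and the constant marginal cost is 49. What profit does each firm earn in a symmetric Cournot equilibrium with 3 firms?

π_i = 11.025

In a 3-firm Cournot equilibrium, symmetry and the first-order condition give q = (70 − 49)/(10) = 2.1. So Q = 6.3 and P = 54.25.
Each firm's profit = (54.25 − 49)·2.1 = 11.025.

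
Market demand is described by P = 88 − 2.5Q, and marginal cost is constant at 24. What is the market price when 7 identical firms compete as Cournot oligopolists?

With 7 symmetric Cournot firms, each firm's FOC gives 88 − 20q = 24, so q = 3.2, Q = 7·3.2 = 22.4, and P = 32.

P = 32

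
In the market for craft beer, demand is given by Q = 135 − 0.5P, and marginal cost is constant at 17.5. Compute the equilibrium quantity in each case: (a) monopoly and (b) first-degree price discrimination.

Inverting demand: P = 270 − 2Q.
Monopoly sets MR = MC: 270 − 4Q = 17.5 ⇒ Q = 63.125, P = 270 − 2·63.125 = 143.75.
A perfectly discriminating monopolist sells every unit with P(Q) ≥ MC(Q), so output equals the competitive quantity Q = 126.25. Each buyer pays their reservation price, so CS = 0 and the firm captures all surplus.

Monopoly: Q = 63.125; Perfect PD: Q = 126.25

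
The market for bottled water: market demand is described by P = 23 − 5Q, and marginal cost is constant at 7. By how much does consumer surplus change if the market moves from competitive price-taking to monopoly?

CS falls by 19.2

Under competition P = MC = 7, so Q = (23 − 7)/5 = 3.2.
CS = ½·(23 − 7)·3.2 = 25.6.
A monopolist chooses Q where MR = MC. MR = 23 − 10Q; setting this equal to 7 gives Q = 1.6 and P = 15.
CS = ½·(23 − 15)·1.6 = 6.4.
Change in consumer surplus: 6.4 − 25.6 = −19.2.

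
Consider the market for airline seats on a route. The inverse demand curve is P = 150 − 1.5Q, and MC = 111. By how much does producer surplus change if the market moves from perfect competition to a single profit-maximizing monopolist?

Producer surplus rises by 253.5

Under competition P = MC = 111, so Q = (150 − 111)/1.5 = 26.
PS = (111 − 111)·26 = 0.
A monopolist chooses Q where MR = MC. MR = 150 − 3Q; setting this equal to 111 gives Q = 13 and P = 130.5.
PS = (130.5 − 111)·13 = 253.5.
Change in producer surplus: 253.5 − 0 = 253.5.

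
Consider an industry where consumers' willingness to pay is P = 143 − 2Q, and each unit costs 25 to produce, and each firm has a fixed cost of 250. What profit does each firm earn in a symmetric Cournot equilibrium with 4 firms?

π_i = 28.48

With 4 symmetric Cournot firms, each firm's FOC gives 143 − 10q = 25, so q = 11.8, Q = 4·11.8 = 47.2, and P = 48.6.
Each firm's profit = (48.6 − 25)·11.8 − 250 = 28.48.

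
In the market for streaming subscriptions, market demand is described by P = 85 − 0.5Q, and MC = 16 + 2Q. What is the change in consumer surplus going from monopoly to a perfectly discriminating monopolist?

Monopoly sets MR = MC: 85 − Q = 16 + 2Q ⇒ Q = 23, P = 85 − 0.5·23 = 73.5.
CS = ½·(85 − 73.5)·23 = 132.25.
Under first-degree price discrimination the firm charges each unit its demand price and produces up to where P = MC, i.e. Q = 27.6. Consumer surplus is zero; producer surplus equals total surplus.
CS = 0.
Change in consumer surplus: 0 − 132.25 = −132.25.

Consumer surplus falls by 132.25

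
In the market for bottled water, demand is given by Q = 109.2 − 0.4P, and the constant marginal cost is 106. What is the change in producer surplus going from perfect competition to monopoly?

Producer surplus rises by 2788.9

Inverting demand: P = 273 − 2.5Q.
Under competition P = MC = 106, so Q = (273 − 106)/2.5 = 66.8.
PS = (106 − 106)·66.8 = 0.
A monopolist chooses Q where MR = MC. MR = 273 − 5Q; setting this equal to 106 gives Q = 33.4 and P = 189.5.
PS = (189.5 − 106)·33.4 = 2788.9.
Change in producer surplus: 2788.9 − 0 = 2788.9.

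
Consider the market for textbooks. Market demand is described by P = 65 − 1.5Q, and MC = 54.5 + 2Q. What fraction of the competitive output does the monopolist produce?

Q_m/Q_c = 0.7

A monopolist chooses Q where MR = MC. MR = 65 − 3Q; setting this equal to 54.5 + 2Q gives Q = 2.1 and P = 61.85.
Under competition P = MC: 65 − 1.5Q = 54.5 + 2Q ⇒ Q = 3, P = 60.5.
Ratio Q_m/Q_c = 2.1/3 = 0.7.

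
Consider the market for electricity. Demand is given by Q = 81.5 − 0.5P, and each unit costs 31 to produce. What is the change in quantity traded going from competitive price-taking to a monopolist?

Q falls by 33

Inverting demand: P = 163 − 2Q.
Under competition P = MC = 31, so Q = (163 − 31)/2 = 66.
The monopolist equates marginal revenue to marginal cost: 163 − 4Q = 31, so Q = 33. From demand, P = 97.
Change in quantity traded: 33 − 66 = −33.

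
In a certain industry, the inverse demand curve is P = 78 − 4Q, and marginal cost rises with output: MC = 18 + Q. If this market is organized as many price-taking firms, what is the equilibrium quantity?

Q = 12

Under competition P = MC: 78 − 4Q = 18 + Q ⇒ Q = 12, P = 30.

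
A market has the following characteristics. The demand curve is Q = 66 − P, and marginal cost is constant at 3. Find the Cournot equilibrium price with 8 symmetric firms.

P = 10

Inverting demand: P = 66 − Q.
With 8 symmetric Cournot firms, each firm's FOC gives 66 − 9q = 3, so q = 7, Q = 8·7 = 56, and P = 10.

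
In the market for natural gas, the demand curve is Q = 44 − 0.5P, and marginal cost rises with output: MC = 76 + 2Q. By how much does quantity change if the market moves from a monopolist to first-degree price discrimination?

Inverting demand: P = 88 − 2Q.
Monopoly sets MR = MC: 88 − 4Q = 76 + 2Q ⇒ Q = 2, P = 88 − 2·2 = 84.
A perfectly discriminating monopolist sells every unit with P(Q) ≥ MC(Q), so output equals the competitive quantity Q = 3. Each buyer pays their reservation price, so CS = 0 and the firm captures all surplus.
Change in quantity: 3 − 2 = 1.

Quantity rises by 1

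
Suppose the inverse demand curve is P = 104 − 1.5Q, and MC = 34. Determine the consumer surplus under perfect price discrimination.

With perfect price discrimination, output is the efficient level Q = 140/3 (where demand meets MC), but every buyer pays their willingness to pay: CS = 0 and PS = total surplus.
CS = 0.

CS = 0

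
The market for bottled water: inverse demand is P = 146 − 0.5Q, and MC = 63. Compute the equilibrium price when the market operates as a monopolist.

P = 104.5

The monopolist equates marginal revenue to marginal cost: 146 − Q = 63, so Q = 83. From demand, P = 104.5.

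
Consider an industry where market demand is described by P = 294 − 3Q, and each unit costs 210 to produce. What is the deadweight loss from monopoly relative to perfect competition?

DWL = 294

Perfect competition: P = MC = 210, so 294 − 3Q = 210 and Q = 28.
Monopoly sets MR = MC: 294 − 6Q = 210 ⇒ Q = 14, P = 294 − 3·14 = 252.
DWL is the triangle between Q = 14 and Q = 28: ½·(28 − 14)·(252 − 210) = 294.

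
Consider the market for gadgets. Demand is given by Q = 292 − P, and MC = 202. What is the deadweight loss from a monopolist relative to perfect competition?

Inverting demand: P = 292 − Q.
Perfect competition: P = MC = 202, so 292 − Q = 202 and Q = 90.
A monopolist chooses Q where MR = MC. MR = 292 − 2Q; setting this equal to 202 gives Q = 45 and P = 247.
DWL is the triangle between Q = 45 and Q = 90: ½·(90 − 45)·(247 − 202) = 1012.5.

DWL = 1012.5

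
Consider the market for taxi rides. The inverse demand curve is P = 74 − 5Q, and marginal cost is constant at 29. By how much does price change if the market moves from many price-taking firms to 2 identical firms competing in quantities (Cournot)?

Perfect competition: P = MC = 29, so 74 − 5Q = 29 and Q = 9.
With 2 symmetric Cournot firms, each firm's FOC gives 74 − 15q = 29, so q = 3, Q = 2·3 = 6, and P = 44.
Change in price: 44 − 29 = 15.

Price rises by 15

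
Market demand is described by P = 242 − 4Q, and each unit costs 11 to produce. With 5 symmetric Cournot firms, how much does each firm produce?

In a 5-firm Cournot equilibrium, symmetry and the first-order condition give q = (242 − 11)/(24) = 9.625. So Q = 48.125 and P = 49.5.

q_i = 9.625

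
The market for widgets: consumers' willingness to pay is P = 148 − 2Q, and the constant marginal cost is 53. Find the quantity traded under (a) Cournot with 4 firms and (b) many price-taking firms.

Cournot: Q = 38; Competition: Q = 47.5

Cournot with 4 identical firms: the symmetric best-response condition is 148 − 10q = 53. Each firm produces q = 9.5, total output Q = 38, price P = 72.
Perfect competition: P = MC = 53, so 148 − 2Q = 53 and Q = 47.5.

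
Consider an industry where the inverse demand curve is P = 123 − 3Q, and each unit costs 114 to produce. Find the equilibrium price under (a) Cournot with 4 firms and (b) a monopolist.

Cournot: P = 115.8; Monopoly: P = 118.5

Cournot with 4 identical firms: the symmetric best-response condition is 123 − 15q = 114. Each firm produces q = 0.6, total output Q = 2.4, price P = 115.8.
The monopolist equates marginal revenue to marginal cost: 123 − 6Q = 114, so Q = 1.5. From demand, P = 118.5.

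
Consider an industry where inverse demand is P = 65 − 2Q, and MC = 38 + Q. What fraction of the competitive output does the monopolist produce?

Q_m/Q_c = 0.6

A monopolist chooses Q where MR = MC. MR = 65 − 4Q; setting this equal to 38 + Q gives Q = 5.4 and P = 54.2.
Competitive equilibrium sets price equal to marginal cost: 65 − 2Q = 38 + Q, so Q = 9 and P = 47.
Ratio Q_m/Q_c = 5.4/9 = 0.6.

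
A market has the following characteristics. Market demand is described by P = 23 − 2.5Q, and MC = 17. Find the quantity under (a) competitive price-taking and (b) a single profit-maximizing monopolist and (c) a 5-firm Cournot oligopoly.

Competitive firms price at marginal cost: P = 17, giving Q = 2.4.
The monopolist equates marginal revenue to marginal cost: 23 − 5Q = 17, so Q = 1.2. From demand, P = 20.
With 5 symmetric Cournot firms, each firm's FOC gives 23 − 15q = 17, so q = 0.4, Q = 5·0.4 = 2, and P = 18.

Competition: Q = 2.4; Monopoly: Q = 1.2; Cournot: Q = 2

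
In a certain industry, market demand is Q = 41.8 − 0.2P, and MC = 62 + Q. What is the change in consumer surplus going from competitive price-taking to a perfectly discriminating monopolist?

Inverting demand: P = 209 − 5Q.
Competitive equilibrium sets price equal to marginal cost: 209 − 5Q = 62 + Q, so Q = 24.5 and P = 86.5.
CS = ½·(209 − 86.5)·24.5 = 1500.625.
Under first-degree price discrimination the firm charges each unit its demand price and produces up to where P = MC, i.e. Q = 24.5. Consumer surplus is zero; producer surplus equals total surplus.
CS = 0.
Change in consumer surplus: 0 − 1500.625 = −1500.625.

CS falls by 1500.625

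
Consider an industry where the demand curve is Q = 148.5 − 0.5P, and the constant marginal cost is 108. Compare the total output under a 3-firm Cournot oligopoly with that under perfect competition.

Cournot: Q = 70.875; Competition: Q = 94.5

Inverting demand: P = 297 − 2Q.
Cournot with 3 identical firms: the symmetric best-response condition is 297 − 8q = 108. Each firm produces q = 23.625, total output Q = 70.875, price P = 155.25.
Perfect competition: P = MC = 108, so 297 − 2Q = 108 and Q = 94.5.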